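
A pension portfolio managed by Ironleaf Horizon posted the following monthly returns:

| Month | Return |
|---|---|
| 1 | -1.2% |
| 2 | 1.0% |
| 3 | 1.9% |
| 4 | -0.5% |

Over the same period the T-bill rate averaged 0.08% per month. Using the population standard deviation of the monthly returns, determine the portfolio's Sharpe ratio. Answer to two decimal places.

0.18

Mean return r̄ = 1.20 / 4 = 0.3000%
Σ(r − r̄)² = (-1.2 − 0.3000)² + (1 − 0.3000)² + (1.9 − 0.3000)² + … = 5.9400
σ = √[5.9400 / 4] = 1.2186%
Sharpe = (r̄ − rf) / σ = (0.3000 − 0.08) / 1.2186 = 0.2200 / 1.2186 = 0.1805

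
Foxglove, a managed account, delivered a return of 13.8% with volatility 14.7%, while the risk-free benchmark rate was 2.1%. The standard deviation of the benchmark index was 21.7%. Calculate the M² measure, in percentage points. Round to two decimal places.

Sharpe = (Rp − Rf) / σp = (13.8% − 2.1%) / 14.7% = 0.7959
M² = Rf + Sharpe × σm = 2.1% + 0.7959 × 21.7% = 19.3710%

19.37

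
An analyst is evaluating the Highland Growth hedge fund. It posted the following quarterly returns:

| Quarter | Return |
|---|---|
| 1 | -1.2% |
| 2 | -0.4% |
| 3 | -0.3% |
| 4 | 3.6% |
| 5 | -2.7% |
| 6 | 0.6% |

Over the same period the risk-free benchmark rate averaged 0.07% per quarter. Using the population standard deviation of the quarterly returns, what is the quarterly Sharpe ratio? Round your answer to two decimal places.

-0.07

Mean return r̄ = -0.40 / 6 = -0.0667%
Σ(r − r̄)² = (-1.2 − (-0.0667))² + (-0.4 − (-0.0667))² + … = 22.2733
population σ = √(22.2733 / 6) = √3.7122 = 1.9267%
Sharpe = (r̄ − rf) / σ = (-0.0667 − 0.07) / 1.9267 = -0.1367 / 1.9267 = -0.0710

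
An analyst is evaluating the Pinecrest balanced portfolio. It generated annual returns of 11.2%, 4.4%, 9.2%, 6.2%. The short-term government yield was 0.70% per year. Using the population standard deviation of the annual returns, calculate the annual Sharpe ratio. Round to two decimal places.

2.68

r̄ = (11.2 + 4.4 + 9.2 + 6.2) / 4 = 7.7500%
Population std dev = √[27.6300 / 4] = 2.6282%
Sharpe = (r̄ − rf) / σ = (7.7500 − 0.7) / 2.6282 = 7.0500 / 2.6282 = 2.6824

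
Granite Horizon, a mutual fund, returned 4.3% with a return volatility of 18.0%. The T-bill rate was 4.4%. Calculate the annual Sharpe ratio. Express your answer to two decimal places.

Sharpe = (Rp − Rf) / σp = (4.3% − 4.4%) / 18.0% = -0.10% / 18.0% = -0.0056

-0.01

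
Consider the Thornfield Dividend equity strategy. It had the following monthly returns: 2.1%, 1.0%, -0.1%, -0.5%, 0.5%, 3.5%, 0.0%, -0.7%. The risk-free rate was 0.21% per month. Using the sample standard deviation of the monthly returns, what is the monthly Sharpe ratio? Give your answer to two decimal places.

μ = (2.1 + 1 − 0.1 − 0.5 + 0.5 + 3.5 + 0 − 0.7) / 8 = 5.80 / 8 = 0.7250%
Sample σ = √[Σ(r − μ)² / 7] = √[14.4550 / 7] = √2.0650 = 1.4370%
Sharpe = (μ − rf) / σ = (0.7250 − 0.21) / 1.4370 = 0.5150 / 1.4370 = 0.3584

0.36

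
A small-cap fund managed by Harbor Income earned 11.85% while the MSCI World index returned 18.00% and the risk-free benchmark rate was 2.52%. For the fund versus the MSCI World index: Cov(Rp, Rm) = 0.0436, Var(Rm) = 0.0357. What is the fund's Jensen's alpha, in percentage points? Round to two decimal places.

-9.58

β = Cov / Var = 0.0436 / 0.0357 = 1.2213
E[R] = Rf + β(Rm − Rf) = 2.52% + 1.2213 × (18.00% − 2.52%) = 21.4257%
α = Rp − E[R] = 11.85% − 21.4257% = -9.5757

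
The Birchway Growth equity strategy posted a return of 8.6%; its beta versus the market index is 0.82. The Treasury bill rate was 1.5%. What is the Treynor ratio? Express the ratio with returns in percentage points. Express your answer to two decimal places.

8.66

Treynor = (Rp − Rf) / β = (8.6% − 1.5%) / 0.82 = 7.10 / 0.82 = 8.6585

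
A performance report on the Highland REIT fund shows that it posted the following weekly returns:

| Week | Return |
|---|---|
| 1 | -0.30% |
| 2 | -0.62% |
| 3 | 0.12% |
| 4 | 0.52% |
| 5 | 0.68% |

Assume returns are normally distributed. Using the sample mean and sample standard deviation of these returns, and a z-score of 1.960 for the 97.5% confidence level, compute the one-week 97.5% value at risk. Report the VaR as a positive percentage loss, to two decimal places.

0.99

r̄ = (-0.3 − 0.62 + 0.12 + 0.52 + 0.68) / 5 = 0.400 / 5 = 0.0800%
Σ(r − r̄)² = (-0.3 − 0.0800)² + (-0.62 − 0.0800)² + (0.12 − 0.0800)² + … = 1.1896
σ = √[1.1896 / 4] = 0.5453%
VaR = −(r̄ − z·σ) = −(0.0800 − 1.960 × 0.5453) = −(-0.9888) = 0.9888%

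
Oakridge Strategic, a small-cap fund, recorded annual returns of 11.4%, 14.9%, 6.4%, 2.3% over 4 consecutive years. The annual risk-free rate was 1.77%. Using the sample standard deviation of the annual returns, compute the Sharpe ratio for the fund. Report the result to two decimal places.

r̄ = (11.4 + 14.9 + 6.4 + 2.3) / 4 = 35.00 / 4 = 8.7500%
Σ(r − r̄)² = 91.9700; sample σ = √(91.9700/3) = 5.5368%
Sharpe = (r̄ − rf) / σ = (8.7500 − 1.77) / 5.5368 = 6.9800 / 5.5368 = 1.2607

1.26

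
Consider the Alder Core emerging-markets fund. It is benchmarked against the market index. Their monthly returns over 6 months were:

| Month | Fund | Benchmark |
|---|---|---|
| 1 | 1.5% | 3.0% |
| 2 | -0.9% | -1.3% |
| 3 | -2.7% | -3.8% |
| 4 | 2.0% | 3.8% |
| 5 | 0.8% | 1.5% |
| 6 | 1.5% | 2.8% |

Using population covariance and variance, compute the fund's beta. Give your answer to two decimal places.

r̄p = 0.3667%,  r̄m = 1.0000%
Cov = Σ(rp − r̄p)(rm − r̄m) / 6 = 4.4550
Var(rm) = Σ(rm − r̄m)² / 6 = 7.2767
β = Cov / Var = 4.4550 / 7.2767 = 0.6122

0.61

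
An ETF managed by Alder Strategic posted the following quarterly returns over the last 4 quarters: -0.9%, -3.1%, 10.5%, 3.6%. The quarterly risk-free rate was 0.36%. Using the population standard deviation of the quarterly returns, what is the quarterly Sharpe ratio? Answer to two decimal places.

0.42

Mean return r̄ = 10.10 / 4 = 2.5250%
Σ(r − r̄)² = (-0.9 − 2.5250)² + (-3.1 − 2.5250)² + (10.5 − 2.5250)² + … = 108.1275
σ = √[108.1275 / 4] = 5.1992%
Sharpe = (r̄ − rf) / σ = (2.5250 − 0.36) / 5.1992 = 2.1650 / 5.1992 = 0.4164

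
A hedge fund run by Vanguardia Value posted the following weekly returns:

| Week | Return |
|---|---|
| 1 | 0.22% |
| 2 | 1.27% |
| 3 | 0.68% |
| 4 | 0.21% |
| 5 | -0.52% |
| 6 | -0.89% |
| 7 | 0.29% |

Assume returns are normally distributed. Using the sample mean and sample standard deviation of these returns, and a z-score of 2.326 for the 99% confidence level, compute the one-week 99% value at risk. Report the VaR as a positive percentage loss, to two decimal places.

1.49

μ = (0.22 + 1.27 + 0.68 + 0.21 − 0.52 − 0.89 + 0.29) / 7 = 1.260 / 7 = 0.1800%
Σ(r − μ)² = 3.0876; sample σ = √(3.0876/6) = 0.7174%
VaR = −(μ − z·σ) = −(0.1800 − 2.326 × 0.7174) = −(-1.4887) = 1.4887%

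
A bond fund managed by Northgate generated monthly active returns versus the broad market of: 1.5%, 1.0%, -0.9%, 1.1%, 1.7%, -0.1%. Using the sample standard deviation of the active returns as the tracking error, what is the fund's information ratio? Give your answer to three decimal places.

0.710

Mean return μ = 4.30 / 6 = 0.7167%
Sample σ = √[Σ(r − μ)² / 5] = √[5.0883 / 5] = √1.0177 = 1.0088%
IR = μ / tracking error = 0.7167 / 1.0088 = 0.7104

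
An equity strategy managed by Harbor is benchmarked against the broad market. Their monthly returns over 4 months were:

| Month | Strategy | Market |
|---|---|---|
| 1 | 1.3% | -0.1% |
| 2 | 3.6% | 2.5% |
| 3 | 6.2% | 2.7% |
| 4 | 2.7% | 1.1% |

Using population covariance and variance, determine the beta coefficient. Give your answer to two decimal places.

r̄p = 3.4500%,  r̄m = 1.5500%
Cov = Σ(rp − r̄p)(rm − r̄m) / 4 = 1.7975
Var(rm) = Σ(rm − r̄m)² / 4 = 1.2875
β = Cov / Var = 1.7975 / 1.2875 = 1.3961

1.40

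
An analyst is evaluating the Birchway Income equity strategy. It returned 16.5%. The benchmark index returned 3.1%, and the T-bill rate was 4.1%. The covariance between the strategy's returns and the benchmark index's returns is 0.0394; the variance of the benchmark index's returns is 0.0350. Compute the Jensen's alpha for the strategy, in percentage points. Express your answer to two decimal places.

β = Cov / Var = 0.0394 / 0.0350 = 1.1257
E[R] = Rf + β(Rm − Rf) = 4.1% + 1.1257 × (3.1% − 4.1%) = 2.9743%
α = Rp − E[R] = 16.5% − 2.9743% = 13.5257

13.53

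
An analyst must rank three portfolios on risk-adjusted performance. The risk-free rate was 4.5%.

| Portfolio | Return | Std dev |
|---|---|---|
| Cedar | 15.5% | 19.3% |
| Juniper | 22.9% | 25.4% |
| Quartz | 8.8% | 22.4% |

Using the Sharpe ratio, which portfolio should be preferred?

Cedar: Sharpe ratio = (15.5% − 4.5%) / 19.3% = 0.570
Juniper: Sharpe ratio = (22.9% − 4.5%) / 25.4% = 0.724
Quartz: Sharpe ratio = (8.8% − 4.5%) / 22.4% = 0.192
Highest: Juniper (0.724).

Juniper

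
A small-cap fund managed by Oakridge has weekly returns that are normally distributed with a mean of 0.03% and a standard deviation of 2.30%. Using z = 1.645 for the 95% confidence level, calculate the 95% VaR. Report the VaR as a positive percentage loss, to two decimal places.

3.75

VaR (as % loss) = −(μ − z·σ) = −(0.03% − 1.645 × 2.30%) = −(-3.7535%) = 3.7535%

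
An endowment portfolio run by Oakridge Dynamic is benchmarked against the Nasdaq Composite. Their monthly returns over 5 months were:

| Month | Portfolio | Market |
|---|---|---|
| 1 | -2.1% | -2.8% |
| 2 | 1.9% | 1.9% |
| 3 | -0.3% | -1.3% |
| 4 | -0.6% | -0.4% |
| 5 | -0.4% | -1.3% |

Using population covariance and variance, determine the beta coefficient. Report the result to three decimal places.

0.793

r̄p = -0.3000%,  r̄m = -0.7800%
Cov = Σ(rp − r̄p)(rm − r̄m) / 5 = 1.8940
Var(rm) = Σ(rm − r̄m)² / 5 = 2.3896
β = Cov / Var = 1.8940 / 2.3896 = 0.7926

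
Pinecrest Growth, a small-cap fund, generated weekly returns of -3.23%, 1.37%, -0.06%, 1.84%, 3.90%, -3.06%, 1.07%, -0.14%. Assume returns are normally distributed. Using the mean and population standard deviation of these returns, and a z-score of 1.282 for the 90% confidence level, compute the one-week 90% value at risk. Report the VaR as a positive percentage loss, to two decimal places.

2.69

r̄ = (-3.23 + 1.37 − 0.06 + 1.84 + 3.9 − 3.06 + 1.07 − 0.14) / 8 = 1.690 / 8 = 0.2113%
Σ(r − r̄)² = 41.0801; population σ = √(41.0801/8) = 2.2661%
VaR = −(r̄ − z·σ) = −(0.2113 − 1.282 × 2.2661) = −(-2.6938) = 2.6938%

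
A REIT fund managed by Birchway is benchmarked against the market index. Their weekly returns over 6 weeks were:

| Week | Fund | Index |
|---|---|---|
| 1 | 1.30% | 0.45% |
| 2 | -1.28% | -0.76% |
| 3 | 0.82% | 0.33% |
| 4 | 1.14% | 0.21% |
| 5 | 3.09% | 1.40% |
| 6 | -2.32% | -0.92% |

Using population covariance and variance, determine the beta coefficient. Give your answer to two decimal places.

r̄p = 0.4583%,  r̄m = 0.1183%
Cov = Σ(rp − r̄p)(rm − r̄m) / 6 = 1.3671
Var(rm) = Σ(rm − r̄m)² / 6 = 0.6092
β = Cov / Var = 1.3671 / 0.6092 = 2.2441

2.24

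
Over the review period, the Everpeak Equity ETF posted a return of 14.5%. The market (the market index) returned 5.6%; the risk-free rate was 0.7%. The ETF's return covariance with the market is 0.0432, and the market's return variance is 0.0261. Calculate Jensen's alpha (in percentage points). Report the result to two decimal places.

5.69

β = Cov / Var = 0.0432 / 0.0261 = 1.6552
E[R] = Rf + β(Rm − Rf) = 0.7% + 1.6552 × (5.6% − 0.7%) = 8.8105%
α = Rp − E[R] = 14.5% − 8.8105% = 5.6895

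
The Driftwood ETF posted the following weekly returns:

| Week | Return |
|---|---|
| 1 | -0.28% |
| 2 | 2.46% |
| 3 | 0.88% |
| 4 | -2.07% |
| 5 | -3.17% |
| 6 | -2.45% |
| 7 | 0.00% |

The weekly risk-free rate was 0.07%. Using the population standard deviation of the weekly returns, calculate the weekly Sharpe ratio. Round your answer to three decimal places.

r̄ = (-0.28 + 2.46 + 0.88 − 2.07 − 3.17 − 2.45 + 0) / 7 = -0.6614%
Population std dev = √[24.1783 / 7] = 1.8585%
Sharpe = (r̄ − rf) / σ = (-0.6614 − 0.07) / 1.8585 = -0.7314 / 1.8585 = -0.3935

-0.394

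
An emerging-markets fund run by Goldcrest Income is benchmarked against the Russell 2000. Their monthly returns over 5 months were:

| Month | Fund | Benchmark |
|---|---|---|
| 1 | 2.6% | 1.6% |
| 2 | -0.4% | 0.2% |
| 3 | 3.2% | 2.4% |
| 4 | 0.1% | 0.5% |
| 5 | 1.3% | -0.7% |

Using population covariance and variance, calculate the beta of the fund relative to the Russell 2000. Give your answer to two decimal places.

0.93

r̄p = 1.3600%,  r̄m = 0.8000%
Cov = Σ(rp − r̄p)(rm − r̄m) / 5 = 1.0920
Var(rm) = Σ(rm − r̄m)² / 5 = 1.1800
β = Cov / Var = 1.0920 / 1.1800 = 0.9254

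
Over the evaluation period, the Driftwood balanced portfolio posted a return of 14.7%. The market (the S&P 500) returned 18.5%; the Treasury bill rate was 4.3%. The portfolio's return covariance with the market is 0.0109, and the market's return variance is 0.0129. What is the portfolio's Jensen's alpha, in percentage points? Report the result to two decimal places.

-1.60

β = Cov / Var = 0.0109 / 0.0129 = 0.8450
E[R] = Rf + β(Rm − Rf) = 4.3% + 0.8450 × (18.5% − 4.3%) = 16.2990%
α = Rp − E[R] = 14.7% − 16.2990% = -1.5990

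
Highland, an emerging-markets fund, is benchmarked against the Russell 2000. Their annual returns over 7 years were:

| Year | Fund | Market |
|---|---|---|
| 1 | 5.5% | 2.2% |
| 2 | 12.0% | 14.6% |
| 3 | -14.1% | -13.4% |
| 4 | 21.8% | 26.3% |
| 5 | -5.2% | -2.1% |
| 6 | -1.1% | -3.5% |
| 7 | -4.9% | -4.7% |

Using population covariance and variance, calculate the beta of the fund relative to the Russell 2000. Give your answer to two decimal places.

0.88

r̄p = 2.0000%,  r̄m = 2.7714%
Cov = Σ(rp − r̄p)(rm − r̄m) / 7 = 135.5114
Var(rm) = Σ(rm − r̄m)² / 7 = 153.4620
β = Cov / Var = 135.5114 / 153.4620 = 0.8830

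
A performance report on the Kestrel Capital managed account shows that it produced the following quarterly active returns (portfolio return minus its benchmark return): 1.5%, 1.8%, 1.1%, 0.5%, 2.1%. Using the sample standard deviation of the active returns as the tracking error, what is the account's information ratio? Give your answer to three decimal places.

2.242

r̄ = (1.5 + 1.8 + 1.1 + 0.5 + 2.1) / 5 = 1.4000%
Sample std dev = √[1.5600 / 4] = 0.6245%
IR = r̄ / tracking error = 1.4000 / 0.6245 = 2.2418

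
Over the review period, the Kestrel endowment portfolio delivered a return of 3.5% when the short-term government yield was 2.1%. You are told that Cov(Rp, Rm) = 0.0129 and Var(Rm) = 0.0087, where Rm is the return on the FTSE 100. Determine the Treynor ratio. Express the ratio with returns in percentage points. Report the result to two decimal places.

β = Cov / Var = 0.0129 / 0.0087 = 1.4828
Treynor = (Rp − Rf) / β = (3.5% − 2.1%) / 1.4828 = 1.40 / 1.4828 = 0.9442

0.94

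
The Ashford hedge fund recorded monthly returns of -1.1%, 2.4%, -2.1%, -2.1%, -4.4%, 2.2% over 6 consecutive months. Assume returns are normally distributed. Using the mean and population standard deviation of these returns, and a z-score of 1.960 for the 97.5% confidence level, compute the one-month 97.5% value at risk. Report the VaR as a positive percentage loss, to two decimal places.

Mean return μ = -5.10 / 6 = -0.8500%
Σ(r − μ)² = (-1.1 − (-0.8500))² + (2.4 − (-0.8500))² + (-2.1 − (-0.8500))² + … = 35.6550
σ = √[35.6550 / 6] = 2.4377%
VaR = −(μ − z·σ) = −(-0.8500 − 1.960 × 2.4377) = −(-5.6279) = 5.6279%

5.63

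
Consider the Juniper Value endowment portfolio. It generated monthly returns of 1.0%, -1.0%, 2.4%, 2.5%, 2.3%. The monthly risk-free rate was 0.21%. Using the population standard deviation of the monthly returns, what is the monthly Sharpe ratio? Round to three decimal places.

0.920

r̄ = (1 − 1 + 2.4 + 2.5 + 2.3) / 5 = 7.20 / 5 = 1.4400%
Σ(r − r̄)² = (1 − 1.4400)² + (-1 − 1.4400)² + (2.4 − 1.4400)² + … = 8.9320
population σ = √(8.9320 / 5) = √1.7864 = 1.3366%
Sharpe = (r̄ − rf) / σ = (1.4400 − 0.21) / 1.3366 = 1.2300 / 1.3366 = 0.9202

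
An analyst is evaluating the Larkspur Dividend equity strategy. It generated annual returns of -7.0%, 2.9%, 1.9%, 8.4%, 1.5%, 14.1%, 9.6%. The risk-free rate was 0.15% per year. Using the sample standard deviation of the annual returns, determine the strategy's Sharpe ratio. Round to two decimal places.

0.63

r̄ = (-7 + 2.9 + 1.9 + 8.4 + 1.5 + 14.1 + 9.6) / 7 = 31.40 / 7 = 4.4857%
Sample σ = √[Σ(r − r̄)² / 6] = √[283.9486 / 6] = √47.3248 = 6.8793%
Sharpe = (r̄ − rf) / σ = (4.4857 − 0.15) / 6.8793 = 4.3357 / 6.8793 = 0.6303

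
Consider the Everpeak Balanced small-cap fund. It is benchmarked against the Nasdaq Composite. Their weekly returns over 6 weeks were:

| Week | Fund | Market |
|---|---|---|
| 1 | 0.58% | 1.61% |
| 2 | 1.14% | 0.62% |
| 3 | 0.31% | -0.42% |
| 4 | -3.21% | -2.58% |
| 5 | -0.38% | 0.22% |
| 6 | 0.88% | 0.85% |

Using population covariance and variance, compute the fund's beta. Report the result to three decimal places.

r̄p = -0.1133%,  r̄m = 0.0500%
Cov = Σ(rp − r̄p)(rm − r̄m) / 6 = 1.7484
Var(rm) = Σ(rm − r̄m)² / 6 = 1.7609
β = Cov / Var = 1.7484 / 1.7609 = 0.9929

0.993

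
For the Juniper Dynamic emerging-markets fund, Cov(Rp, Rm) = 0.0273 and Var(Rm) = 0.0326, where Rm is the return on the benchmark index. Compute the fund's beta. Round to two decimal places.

β = Cov(Rp, Rm) / Var(Rm) = 0.0273 / 0.0326 = 0.8374

0.84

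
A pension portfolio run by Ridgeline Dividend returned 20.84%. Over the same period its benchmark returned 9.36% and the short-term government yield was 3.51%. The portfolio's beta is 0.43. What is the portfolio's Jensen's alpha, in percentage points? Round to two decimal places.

CAPM expected return = Rf + β(Rm − Rf) = 3.51% + 0.43 × (9.36% − 3.51%) = 3.51 + 0.43 × 5.85 = 6.0255%
Jensen's α = Rp − E[R] = 20.84% − 6.0255% = 14.8145

14.81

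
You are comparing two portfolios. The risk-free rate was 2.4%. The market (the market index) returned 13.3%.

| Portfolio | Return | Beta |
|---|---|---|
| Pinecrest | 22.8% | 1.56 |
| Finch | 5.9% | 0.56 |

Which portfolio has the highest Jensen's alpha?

Pinecrest

Pinecrest: α = 22.8% − [2.4% + 1.56 × (13.3% − 2.4%)] = 3.396
Finch: α = 5.9% − [2.4% + 0.56 × (13.3% − 2.4%)] = -2.604
Highest: Pinecrest (3.396).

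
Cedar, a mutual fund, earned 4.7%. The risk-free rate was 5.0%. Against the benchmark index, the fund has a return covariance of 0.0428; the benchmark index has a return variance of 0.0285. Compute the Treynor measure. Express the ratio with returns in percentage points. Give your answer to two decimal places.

-0.20

β = Cov / Var = 0.0428 / 0.0285 = 1.5018
Treynor = (Rp − Rf) / β = (4.7% − 5.0%) / 1.5018 = -0.30 / 1.5018 = -0.1998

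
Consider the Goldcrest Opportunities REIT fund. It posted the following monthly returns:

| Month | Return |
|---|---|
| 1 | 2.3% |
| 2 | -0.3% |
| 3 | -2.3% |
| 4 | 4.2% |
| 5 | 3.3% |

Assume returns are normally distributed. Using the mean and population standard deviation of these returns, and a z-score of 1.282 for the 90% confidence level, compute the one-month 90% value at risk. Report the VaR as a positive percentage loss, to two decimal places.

1.64

r̄ = (2.3 − 0.3 − 2.3 + 4.2 + 3.3) / 5 = 1.4400%
Population std dev = √[28.8320 / 5] = 2.4013%
VaR = −(r̄ − z·σ) = −(1.4400 − 1.282 × 2.4013) = −(-1.6385) = 1.6385%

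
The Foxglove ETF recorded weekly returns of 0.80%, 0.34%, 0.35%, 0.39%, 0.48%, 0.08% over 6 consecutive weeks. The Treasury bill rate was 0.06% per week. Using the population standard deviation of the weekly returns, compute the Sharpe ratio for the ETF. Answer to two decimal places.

1.62

r̄ = (0.8 + 0.34 + 0.35 + 0.39 + 0.48 + 0.08) / 6 = 0.4067%
Population std dev = √[0.2747 / 6] = 0.2140%
Sharpe = (r̄ − rf) / σ = (0.4067 − 0.06) / 0.2140 = 0.3467 / 0.2140 = 1.6201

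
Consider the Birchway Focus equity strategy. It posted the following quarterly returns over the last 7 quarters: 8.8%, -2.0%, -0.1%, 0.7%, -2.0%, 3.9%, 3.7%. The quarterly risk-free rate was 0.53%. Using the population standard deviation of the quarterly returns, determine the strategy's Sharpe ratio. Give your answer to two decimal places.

0.37

μ = (8.8 − 2 − 0.1 + 0.7 − 2 + 3.9 + 3.7) / 7 = 13.00 / 7 = 1.8571%
Σ(r − μ)² = 90.6971; population σ = √(90.6971/7) = 3.5995%
Sharpe = (μ − rf) / σ = (1.8571 − 0.53) / 3.5995 = 1.3271 / 3.5995 = 0.3687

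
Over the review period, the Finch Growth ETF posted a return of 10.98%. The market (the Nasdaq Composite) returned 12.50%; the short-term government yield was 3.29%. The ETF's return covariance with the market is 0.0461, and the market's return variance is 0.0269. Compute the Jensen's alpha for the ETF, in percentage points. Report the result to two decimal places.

-8.09

β = Cov / Var = 0.0461 / 0.0269 = 1.7138
E[R] = Rf + β(Rm − Rf) = 3.29% + 1.7138 × (12.50% − 3.29%) = 19.0741%
α = Rp − E[R] = 10.98% − 19.0741% = -8.0941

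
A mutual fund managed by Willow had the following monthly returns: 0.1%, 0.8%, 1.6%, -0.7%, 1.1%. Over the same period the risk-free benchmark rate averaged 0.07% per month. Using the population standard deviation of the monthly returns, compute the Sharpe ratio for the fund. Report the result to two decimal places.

0.63

r̄ = (0.1 + 0.8 + 1.6 − 0.7 + 1.1) / 5 = 2.90 / 5 = 0.5800%
Population σ = √[Σ(r − r̄)² / 5] = √[3.2280 / 5] = √0.6456 = 0.8035%
Sharpe = (r̄ − rf) / σ = (0.5800 − 0.07) / 0.8035 = 0.5100 / 0.8035 = 0.6347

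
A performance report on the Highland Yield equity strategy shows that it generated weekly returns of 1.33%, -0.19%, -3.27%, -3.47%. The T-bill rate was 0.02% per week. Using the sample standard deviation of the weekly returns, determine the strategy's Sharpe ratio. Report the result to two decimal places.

Mean return μ = -5.600 / 4 = -1.4000%
Σ(r − μ)² = (1.33 − (-1.4000))² + (-0.19 − (-1.4000))² + (-3.27 − (-1.4000))² + … = 16.6988
sample σ = √(16.6988 / 3) = √5.5663 = 2.3593%
Sharpe = (μ − rf) / σ = (-1.4000 − 0.02) / 2.3593 = -1.4200 / 2.3593 = -0.6019

-0.60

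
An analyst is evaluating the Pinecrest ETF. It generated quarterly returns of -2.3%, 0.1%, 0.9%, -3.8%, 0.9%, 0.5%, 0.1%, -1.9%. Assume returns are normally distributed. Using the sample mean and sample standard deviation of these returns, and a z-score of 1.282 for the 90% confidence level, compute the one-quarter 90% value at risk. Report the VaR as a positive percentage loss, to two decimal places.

2.93

r̄ = (-2.3 + 0.1 + 0.9 − 3.8 + 0.9 + 0.5 + 0.1 − 1.9) / 8 = -5.50 / 8 = -0.6875%
Σ(r − r̄)² = (-2.3 − (-0.6875))² + (0.1 − (-0.6875))² + … = 21.4488
sample σ = √(21.4488 / 7) = √3.0641 = 1.7505%
VaR = −(r̄ − z·σ) = −(-0.6875 − 1.282 × 1.7505) = −(-2.9316) = 2.9316%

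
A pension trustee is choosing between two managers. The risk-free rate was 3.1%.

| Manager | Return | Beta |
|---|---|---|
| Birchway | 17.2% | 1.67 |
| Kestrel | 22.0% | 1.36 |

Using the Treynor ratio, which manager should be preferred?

Kestrel

Birchway: Treynor = (17.2% − 3.1%) / 1.67 = 8.443
Kestrel: Treynor = (22.0% − 3.1%) / 1.36 = 13.897
Highest: Kestrel (13.897).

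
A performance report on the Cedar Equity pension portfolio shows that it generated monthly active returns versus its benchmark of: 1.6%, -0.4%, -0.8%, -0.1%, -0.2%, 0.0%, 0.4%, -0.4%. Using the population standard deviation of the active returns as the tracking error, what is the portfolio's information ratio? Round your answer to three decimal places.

0.018

r̄ = (1.6 − 0.4 − 0.8 − 0.1 − 0.2 + 0 + 0.4 − 0.4) / 8 = 0.10 / 8 = 0.0125%
Σ(r − r̄)² = (1.6 − 0.0125)² + (-0.4 − 0.0125)² + (-0.8 − 0.0125)² + … = 3.7288
σ = √[3.7288 / 8] = 0.6827%
IR = r̄ / tracking error = 0.0125 / 0.6827 = 0.0183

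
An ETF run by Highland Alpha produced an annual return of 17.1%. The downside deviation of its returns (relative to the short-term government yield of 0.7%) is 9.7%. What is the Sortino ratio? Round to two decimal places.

1.69

Sortino = (Rp − Rf) / σd = (17.1% − 0.7%) / 9.7% = 16.40% / 9.7% = 1.6907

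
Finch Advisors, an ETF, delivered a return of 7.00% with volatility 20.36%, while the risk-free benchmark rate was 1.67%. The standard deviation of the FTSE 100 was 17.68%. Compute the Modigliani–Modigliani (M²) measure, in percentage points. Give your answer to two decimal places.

6.30

Sharpe = (Rp − Rf) / σp = (7.00% − 1.67%) / 20.36% = 0.2618
M² = Rf + Sharpe × σm = 1.67% + 0.2618 × 17.68% = 6.2986%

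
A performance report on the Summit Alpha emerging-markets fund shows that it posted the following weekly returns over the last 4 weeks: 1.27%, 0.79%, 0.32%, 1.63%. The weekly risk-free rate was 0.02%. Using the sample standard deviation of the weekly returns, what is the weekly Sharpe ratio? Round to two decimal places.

Mean return μ = 4.010 / 4 = 1.0025%
Σ(r − μ)² = 0.9763; sample σ = √(0.9763/3) = 0.5705%
Sharpe = (μ − rf) / σ = (1.0025 − 0.02) / 0.5705 = 0.9825 / 0.5705 = 1.7222

1.72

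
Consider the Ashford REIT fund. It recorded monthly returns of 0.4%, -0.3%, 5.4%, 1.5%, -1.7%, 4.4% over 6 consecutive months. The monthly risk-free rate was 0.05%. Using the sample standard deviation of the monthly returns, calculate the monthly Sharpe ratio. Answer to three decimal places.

r̄ = (0.4 − 0.3 + 5.4 + 1.5 − 1.7 + 4.4) / 6 = 1.6167%
Σ(r − r̄)² = (0.4 − 1.6167)² + (-0.3 − 1.6167)² + (5.4 − 1.6167)² + … = 38.2283
σ = √[38.2283 / 5] = 2.7651%
Sharpe = (r̄ − rf) / σ = (1.6167 − 0.05) / 2.7651 = 1.5667 / 2.7651 = 0.5666

0.567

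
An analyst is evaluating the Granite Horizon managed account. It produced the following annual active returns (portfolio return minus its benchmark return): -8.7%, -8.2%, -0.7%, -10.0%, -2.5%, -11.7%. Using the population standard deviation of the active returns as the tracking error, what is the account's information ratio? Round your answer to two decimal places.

r̄ = (-8.7 − 8.2 − 0.7 − 10 − 2.5 − 11.7) / 6 = -41.80 / 6 = -6.9667%
Σ(r − r̄)² = (-8.7 − (-6.9667))² + (-8.2 − (-6.9667))² + (-0.7 − (-6.9667))² + … = 95.3533
population σ = √(95.3533 / 6) = √15.8922 = 3.9865%
IR = r̄ / tracking error = -6.9667 / 3.9865 = -1.7476

-1.75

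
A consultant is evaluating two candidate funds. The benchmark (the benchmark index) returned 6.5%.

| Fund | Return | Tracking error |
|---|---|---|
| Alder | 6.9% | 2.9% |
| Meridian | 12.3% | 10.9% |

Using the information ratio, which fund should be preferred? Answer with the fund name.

Alder: IR = (6.9% − 6.5%) / 2.9% = 0.138
Meridian: IR = (12.3% − 6.5%) / 10.9% = 0.532
Highest: Meridian (0.532).

Meridian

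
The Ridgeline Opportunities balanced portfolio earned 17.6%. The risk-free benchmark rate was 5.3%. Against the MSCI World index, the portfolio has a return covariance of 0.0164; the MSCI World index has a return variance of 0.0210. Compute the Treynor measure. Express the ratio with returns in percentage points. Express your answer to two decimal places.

β = Cov / Var = 0.0164 / 0.0210 = 0.7810
Treynor = (Rp − Rf) / β = (17.6% − 5.3%) / 0.7810 = 12.30 / 0.7810 = 15.7490

15.75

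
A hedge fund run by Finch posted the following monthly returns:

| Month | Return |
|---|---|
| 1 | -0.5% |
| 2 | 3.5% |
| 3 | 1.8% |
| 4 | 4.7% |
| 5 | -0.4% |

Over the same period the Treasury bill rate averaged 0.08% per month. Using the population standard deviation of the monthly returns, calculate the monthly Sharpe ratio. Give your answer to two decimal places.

μ = (-0.5 + 3.5 + 1.8 + 4.7 − 0.4) / 5 = 9.10 / 5 = 1.8200%
Σ(r − μ)² = 21.4280; population σ = √(21.4280/5) = 2.0702%
Sharpe = (μ − rf) / σ = (1.8200 − 0.08) / 2.0702 = 1.7400 / 2.0702 = 0.8405

0.84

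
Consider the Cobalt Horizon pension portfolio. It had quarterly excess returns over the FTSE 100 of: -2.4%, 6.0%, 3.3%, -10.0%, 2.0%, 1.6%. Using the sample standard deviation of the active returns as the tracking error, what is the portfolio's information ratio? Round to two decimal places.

r̄ = (-2.4 + 6 + 3.3 − 10 + 2 + 1.6) / 6 = 0.0833%
Σ(r − r̄)² = 159.1683; sample σ = √(159.1683/5) = 5.6421%
IR = r̄ / tracking error = 0.0833 / 5.6421 = 0.0148

0.01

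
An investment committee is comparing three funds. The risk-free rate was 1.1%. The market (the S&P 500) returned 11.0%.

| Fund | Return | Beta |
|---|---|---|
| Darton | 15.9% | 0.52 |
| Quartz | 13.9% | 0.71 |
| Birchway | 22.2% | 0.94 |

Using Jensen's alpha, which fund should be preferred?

Birchway

Darton: α = 15.9% − [1.1% + 0.52 × (11.0% − 1.1%)] = 9.652
Quartz: α = 13.9% − [1.1% + 0.71 × (11.0% − 1.1%)] = 5.771
Birchway: α = 22.2% − [1.1% + 0.94 × (11.0% − 1.1%)] = 11.794
Highest: Birchway (11.794).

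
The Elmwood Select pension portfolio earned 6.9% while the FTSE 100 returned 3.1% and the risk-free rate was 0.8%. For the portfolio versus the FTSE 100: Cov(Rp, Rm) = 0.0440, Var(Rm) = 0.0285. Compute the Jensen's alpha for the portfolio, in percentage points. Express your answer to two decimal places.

2.55

β = Cov / Var = 0.0440 / 0.0285 = 1.5439
E[R] = Rf + β(Rm − Rf) = 0.8% + 1.5439 × (3.1% − 0.8%) = 4.3510%
α = Rp − E[R] = 6.9% − 4.3510% = 2.5490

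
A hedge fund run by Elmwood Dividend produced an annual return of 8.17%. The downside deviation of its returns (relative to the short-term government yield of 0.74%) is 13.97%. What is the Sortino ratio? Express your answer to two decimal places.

Sortino = (Rp − Rf) / σd = (8.17% − 0.74%) / 13.97% = 7.43% / 13.97% = 0.5319

0.53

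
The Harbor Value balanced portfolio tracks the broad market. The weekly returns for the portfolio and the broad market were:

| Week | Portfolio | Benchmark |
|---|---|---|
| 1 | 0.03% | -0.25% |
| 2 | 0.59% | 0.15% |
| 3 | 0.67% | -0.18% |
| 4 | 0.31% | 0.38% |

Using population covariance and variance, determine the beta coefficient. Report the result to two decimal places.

r̄p = 0.4000%,  r̄m = 0.0250%
Cov = Σ(rp − r̄p)(rm − r̄m) / 4 = 0.0096
Var(rm) = Σ(rm − r̄m)² / 4 = 0.0648
β = Cov / Var = 0.0096 / 0.0648 = 0.1481

0.15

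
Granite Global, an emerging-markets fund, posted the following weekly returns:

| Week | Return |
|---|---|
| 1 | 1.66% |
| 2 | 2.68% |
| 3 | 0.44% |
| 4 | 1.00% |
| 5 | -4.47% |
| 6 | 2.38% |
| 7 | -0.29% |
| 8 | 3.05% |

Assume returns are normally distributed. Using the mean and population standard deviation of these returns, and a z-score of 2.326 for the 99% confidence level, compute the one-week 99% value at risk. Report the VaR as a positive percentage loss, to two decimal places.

4.46

r̄ = (1.66 + 2.68 + 0.44 + 1 − 4.47 + 2.38 − 0.29 + 3.05) / 8 = 0.8063%
Σ(r − r̄)² = 40.9632; population σ = √(40.9632/8) = 2.2628%
VaR = −(r̄ − z·σ) = −(0.8063 − 2.326 × 2.2628) = −(-4.4570) = 4.4570%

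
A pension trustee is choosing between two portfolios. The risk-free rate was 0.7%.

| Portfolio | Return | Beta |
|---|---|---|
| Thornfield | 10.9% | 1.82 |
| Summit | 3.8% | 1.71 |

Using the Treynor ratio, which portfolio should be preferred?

Thornfield

Thornfield: Treynor = (10.9% − 0.7%) / 1.82 = 5.604
Summit: Treynor = (3.8% − 0.7%) / 1.71 = 1.813
Highest: Thornfield (5.604).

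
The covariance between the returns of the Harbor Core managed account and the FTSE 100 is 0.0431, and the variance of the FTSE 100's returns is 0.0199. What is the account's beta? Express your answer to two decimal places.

β = Cov(Rp, Rm) / Var(Rm) = 0.0431 / 0.0199 = 2.1658

2.17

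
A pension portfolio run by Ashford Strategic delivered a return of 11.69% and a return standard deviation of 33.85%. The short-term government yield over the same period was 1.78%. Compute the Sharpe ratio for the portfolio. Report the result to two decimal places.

0.29

Sharpe = (Rp − Rf) / σp = (11.69% − 1.78%) / 33.85% = 9.91% / 33.85% = 0.2928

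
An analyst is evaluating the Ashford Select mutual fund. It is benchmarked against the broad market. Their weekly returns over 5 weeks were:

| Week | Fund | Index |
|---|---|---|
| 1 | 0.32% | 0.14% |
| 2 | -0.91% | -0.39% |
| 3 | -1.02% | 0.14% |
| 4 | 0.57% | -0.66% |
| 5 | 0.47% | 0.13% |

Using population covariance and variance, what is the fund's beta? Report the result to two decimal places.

r̄p = -0.1140%,  r̄m = -0.1280%
Cov = Σ(rp − r̄p)(rm − r̄m) / 5 = -0.0262
Var(rm) = Σ(rm − r̄m)² / 5 = 0.1124
β = Cov / Var = -0.0262 / 0.1124 = -0.2331

-0.23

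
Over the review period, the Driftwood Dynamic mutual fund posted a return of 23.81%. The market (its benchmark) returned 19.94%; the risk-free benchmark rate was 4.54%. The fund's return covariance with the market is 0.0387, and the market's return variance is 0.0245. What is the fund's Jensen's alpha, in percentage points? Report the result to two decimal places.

-5.06

β = Cov / Var = 0.0387 / 0.0245 = 1.5796
E[R] = Rf + β(Rm − Rf) = 4.54% + 1.5796 × (19.94% − 4.54%) = 28.8658%
α = Rp − E[R] = 23.81% − 28.8658% = -5.0558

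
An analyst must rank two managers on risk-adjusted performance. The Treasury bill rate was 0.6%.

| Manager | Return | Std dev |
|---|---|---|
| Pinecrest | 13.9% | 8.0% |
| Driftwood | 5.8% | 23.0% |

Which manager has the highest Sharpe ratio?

Pinecrest: Sharpe ratio = (13.9% − 0.6%) / 8.0% = 1.663
Driftwood: Sharpe ratio = (5.8% − 0.6%) / 23.0% = 0.226
Highest: Pinecrest (1.663).

Pinecrest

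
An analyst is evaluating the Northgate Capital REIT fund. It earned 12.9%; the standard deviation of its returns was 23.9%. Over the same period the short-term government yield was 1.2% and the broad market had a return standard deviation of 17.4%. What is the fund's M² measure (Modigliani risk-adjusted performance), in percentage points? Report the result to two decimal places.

Sharpe = (Rp − Rf) / σp = (12.9% − 1.2%) / 23.9% = 0.4895
M² = Rf + Sharpe × σm = 1.2% + 0.4895 × 17.4% = 9.7173%

9.72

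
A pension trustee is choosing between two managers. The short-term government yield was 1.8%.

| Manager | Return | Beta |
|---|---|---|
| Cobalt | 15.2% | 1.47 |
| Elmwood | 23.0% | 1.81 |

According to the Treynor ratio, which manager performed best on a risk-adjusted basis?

Elmwood

Cobalt: Treynor = (15.2% − 1.8%) / 1.47 = 9.116
Elmwood: Treynor = (23.0% − 1.8%) / 1.81 = 11.713
Highest: Elmwood (11.713).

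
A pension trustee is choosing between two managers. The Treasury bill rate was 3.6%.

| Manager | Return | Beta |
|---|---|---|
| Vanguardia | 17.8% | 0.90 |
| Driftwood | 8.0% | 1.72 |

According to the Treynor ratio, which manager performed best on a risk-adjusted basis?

Vanguardia: Treynor = (17.8% − 3.6%) / 0.90 = 15.778
Driftwood: Treynor = (8.0% − 3.6%) / 1.72 = 2.558
Highest: Vanguardia (15.778).

Vanguardia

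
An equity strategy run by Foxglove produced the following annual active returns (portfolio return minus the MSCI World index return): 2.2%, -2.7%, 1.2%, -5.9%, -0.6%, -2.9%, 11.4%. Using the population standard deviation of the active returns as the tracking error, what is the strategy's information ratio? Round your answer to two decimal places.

0.07

r̄ = (2.2 − 2.7 + 1.2 − 5.9 − 0.6 − 2.9 + 11.4) / 7 = 2.70 / 7 = 0.3857%
Σ(r − r̄)² = 186.0686; population σ = √(186.0686/7) = 5.1557%
IR = r̄ / tracking error = 0.3857 / 5.1557 = 0.0748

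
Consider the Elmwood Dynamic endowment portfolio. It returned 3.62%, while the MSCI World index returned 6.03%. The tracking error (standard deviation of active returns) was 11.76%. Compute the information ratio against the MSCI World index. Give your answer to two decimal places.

IR = (Rp − Rb) / TE = (3.62% − 6.03%) / 11.76% = -2.41% / 11.76% = -0.2049

-0.20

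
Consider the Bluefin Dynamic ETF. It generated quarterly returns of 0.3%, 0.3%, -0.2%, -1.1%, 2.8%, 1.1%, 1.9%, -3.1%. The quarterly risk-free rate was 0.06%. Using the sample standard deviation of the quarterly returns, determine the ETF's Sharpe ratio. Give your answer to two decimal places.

0.10

Mean return μ = 2.00 / 8 = 0.2500%
Sample σ = √[Σ(r − μ)² / 7] = √[23.2000 / 7] = √3.3143 = 1.8205%
Sharpe = (μ − rf) / σ = (0.2500 − 0.06) / 1.8205 = 0.1900 / 1.8205 = 0.1044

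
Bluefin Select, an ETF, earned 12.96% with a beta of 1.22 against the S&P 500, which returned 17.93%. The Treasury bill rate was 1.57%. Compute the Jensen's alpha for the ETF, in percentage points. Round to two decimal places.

-8.57

CAPM expected return = Rf + β(Rm − Rf) = 1.57% + 1.22 × (17.93% − 1.57%) = 1.57 + 1.22 × 16.36 = 21.5292%
Jensen's α = Rp − E[R] = 12.96% − 21.5292% = -8.5692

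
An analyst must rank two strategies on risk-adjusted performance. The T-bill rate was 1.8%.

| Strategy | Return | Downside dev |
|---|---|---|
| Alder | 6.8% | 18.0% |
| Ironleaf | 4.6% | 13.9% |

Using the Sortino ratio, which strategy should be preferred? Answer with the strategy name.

Alder: Sortino ratio = (6.8% − 1.8%) / 18.0% = 0.278
Ironleaf: Sortino ratio = (4.6% − 1.8%) / 13.9% = 0.201
Highest: Alder (0.278).

Alder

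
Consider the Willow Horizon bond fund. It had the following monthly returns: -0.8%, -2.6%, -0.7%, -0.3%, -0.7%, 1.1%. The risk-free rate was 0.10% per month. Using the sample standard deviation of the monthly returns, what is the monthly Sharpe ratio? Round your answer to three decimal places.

μ = (-0.8 − 2.6 − 0.7 − 0.3 − 0.7 + 1.1) / 6 = -0.6667%
Sample std dev = √[7.0133 / 5] = 1.1843%
Sharpe = (μ − rf) / σ = (-0.6667 − 0.1) / 1.1843 = -0.7667 / 1.1843 = -0.6474

-0.647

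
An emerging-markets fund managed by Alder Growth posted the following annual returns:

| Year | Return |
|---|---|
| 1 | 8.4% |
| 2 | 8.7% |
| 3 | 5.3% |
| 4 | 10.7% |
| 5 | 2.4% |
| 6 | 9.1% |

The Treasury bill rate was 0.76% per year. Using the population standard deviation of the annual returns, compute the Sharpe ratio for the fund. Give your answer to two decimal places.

2.41

Mean return r̄ = 44.60 / 6 = 7.4333%
Population σ = √[Σ(r − r̄)² / 6] = √[45.8733 / 6] = √7.6456 = 2.7651%
Sharpe = (r̄ − rf) / σ = (7.4333 − 0.76) / 2.7651 = 6.6733 / 2.7651 = 2.4134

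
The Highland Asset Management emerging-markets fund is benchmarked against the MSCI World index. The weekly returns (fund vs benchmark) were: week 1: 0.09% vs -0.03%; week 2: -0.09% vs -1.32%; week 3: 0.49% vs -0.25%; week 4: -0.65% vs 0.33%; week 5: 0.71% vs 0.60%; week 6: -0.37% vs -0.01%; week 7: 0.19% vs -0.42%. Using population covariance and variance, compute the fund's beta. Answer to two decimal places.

0.08

r̄p = 0.0529%,  r̄m = -0.1571%
Cov = Σ(rp − r̄p)(rm − r̄m) / 7 = 0.0267
Var(rm) = Σ(rm − r̄m)² / 7 = 0.3255
β = Cov / Var = 0.0267 / 0.3255 = 0.0820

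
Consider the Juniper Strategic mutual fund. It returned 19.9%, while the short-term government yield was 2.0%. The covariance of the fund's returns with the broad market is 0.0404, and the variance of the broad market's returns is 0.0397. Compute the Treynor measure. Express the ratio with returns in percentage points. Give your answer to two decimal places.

β = Cov / Var = 0.0404 / 0.0397 = 1.0176
Treynor = (Rp − Rf) / β = (19.9% − 2.0%) / 1.0176 = 17.90 / 1.0176 = 17.5904

17.59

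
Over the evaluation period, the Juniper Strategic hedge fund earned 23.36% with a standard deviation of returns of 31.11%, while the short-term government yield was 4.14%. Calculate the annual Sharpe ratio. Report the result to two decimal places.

0.62

Sharpe = (Rp − Rf) / σp = (23.36% − 4.14%) / 31.11% = 19.22% / 31.11% = 0.6178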